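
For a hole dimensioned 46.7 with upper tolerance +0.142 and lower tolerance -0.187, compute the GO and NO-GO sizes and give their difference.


GO = nominal - lower_tol (smallest hole = maximum material condition)
GO = 46.7 - 0.187 = 46.513
NO-GO = nominal + upper_tol (largest hole = least material condition)
NO-GO = 46.7 + 0.142 = 46.842
spread = NO-GO - GO = 46.842 - 46.513 = 0.3290

0.3290


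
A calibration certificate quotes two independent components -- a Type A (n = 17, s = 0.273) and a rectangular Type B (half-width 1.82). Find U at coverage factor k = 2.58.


u_A = s / sqrt(n) = 0.273 / sqrt(17) = 0.066212226
u_B = half_width / sqrt(3) = 1.82 / sqrt(3) = 1.0507775
uc = sqrt(u_A^2 + u_B^2) = sqrt(0.066212226^2 + 1.0507775^2) = 1.0528615
U = k * uc = 2.58 * 1.0528615
U = 2.7164

2.7164


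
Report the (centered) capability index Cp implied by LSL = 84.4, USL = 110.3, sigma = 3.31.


Cp = (USL - LSL) / (6 * sigma)
= (110.3 - 84.4) / (6 * 3.31)
= 25.9000 / 19.8600
= 1.3041

1.3041


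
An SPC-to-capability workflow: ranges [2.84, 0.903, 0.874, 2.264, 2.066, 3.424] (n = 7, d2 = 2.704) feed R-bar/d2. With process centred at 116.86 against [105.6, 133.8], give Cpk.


R_bar = (2.84 + 0.903 + 0.874 + 2.264 + 2.066 + 3.424) / 6 = 2.0618333
sigma = R_bar / d2 = 2.0618333 / 2.704 = 0.76251232
Cp = (USL - LSL)/(6*sigma) = (133.8 - 105.6)/(6*0.76251232) = 6.1638
Cpu = (133.8 - 116.86)/(3*0.76251232) = 7.4053
Cpl = (116.86 - 105.6)/(3*0.76251232) = 4.9223
Cpk = min(Cpu, Cpl) = 4.9223

4.9223


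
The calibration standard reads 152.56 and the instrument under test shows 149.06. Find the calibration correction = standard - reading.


Correction = standard - reading
= 152.56 - 149.06
= 3.5000

3.5000


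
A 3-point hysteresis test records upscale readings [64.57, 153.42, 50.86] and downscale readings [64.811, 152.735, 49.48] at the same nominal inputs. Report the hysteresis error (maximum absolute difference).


|64.57 - 64.811| = 0.2410
|153.42 - 152.735| = 0.6850
|50.86 - 49.48| = 1.3800
hysteresis = max(diffs) = 1.3800

1.3800


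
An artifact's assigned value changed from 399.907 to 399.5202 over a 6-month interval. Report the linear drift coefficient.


rate = (v2 - v1) / months
= (399.5202 - 399.907) / 6
= -0.3868 / 6
= -0.0645

-0.0645


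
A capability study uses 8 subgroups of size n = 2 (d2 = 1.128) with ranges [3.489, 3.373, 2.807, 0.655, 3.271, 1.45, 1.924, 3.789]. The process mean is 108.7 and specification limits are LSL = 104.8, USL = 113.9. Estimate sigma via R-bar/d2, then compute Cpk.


R_bar = (3.489 + 3.373 + 2.807 + 0.655 + 3.271 + 1.45 + 1.924 + 3.789) / 8 = 2.59475
sigma = R_bar / d2 = 2.59475 / 1.128 = 2.3003103
Cp = (USL - LSL)/(6*sigma) = (113.9 - 104.8)/(6*2.3003103) = 0.6593
Cpu = (113.9 - 108.7)/(3*2.3003103) = 0.7535
Cpl = (108.7 - 104.8)/(3*2.3003103) = 0.5651
Cpk = min(Cpu, Cpl) = 0.5651

0.5651


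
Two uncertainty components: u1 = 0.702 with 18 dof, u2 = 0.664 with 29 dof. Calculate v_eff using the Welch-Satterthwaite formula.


uc = sqrt(u1^2 + u2^2) = sqrt(0.702^2 + 0.664^2) = 0.96628153
v_eff = uc^4 / (u1^4/v1 + u2^4/v2)
= 0.96628153^4 / (0.702^4/18 + 0.664^4/29)
= 0.87179568 / 0.020195067
v_eff = 43.1687

43.1687


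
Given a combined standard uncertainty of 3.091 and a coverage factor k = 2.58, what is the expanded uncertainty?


U = k * uc
U = 2.58 * 3.091
U = 7.9748

7.9748


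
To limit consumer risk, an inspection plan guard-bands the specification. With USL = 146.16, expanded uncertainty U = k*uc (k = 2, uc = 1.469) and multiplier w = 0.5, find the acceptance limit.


U = k * uc = 2 * 1.469 = 2.938
guard band g = w * U = 0.5 * 2.938 = 1.469
AL = USL - g = 146.16 - 1.469
AL = 144.6910

144.6910


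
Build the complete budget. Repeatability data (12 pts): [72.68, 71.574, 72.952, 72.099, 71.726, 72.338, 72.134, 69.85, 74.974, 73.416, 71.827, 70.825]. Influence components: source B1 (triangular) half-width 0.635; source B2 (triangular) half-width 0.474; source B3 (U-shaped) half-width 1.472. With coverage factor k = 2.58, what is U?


mean = (72.68 + 71.574 + 72.952 + 72.099 + 71.726 + 72.338 + 72.134 + 69.85 + 74.974 + 73.416 + 71.827 + 70.825) / 12 = 72.19958333
s = sqrt(sum((x - mean)^2)/(n-1)) = 1.285303
u_A = s / sqrt(n) = 1.285303 / sqrt(12) = 0.37103502
u_B1 = 0.635 / sqrt(6) = 0.25923766
u_B2 = 0.474 / sqrt(6) = 0.19350969
u_B3 = 1.472 / sqrt(2) = 1.0408612
uc = sqrt(0.37103502^2 + 0.25923766^2 + 0.19350969^2 + 1.0408612^2) = 1.1513945
U = k * uc = 2.58 * 1.1513945
U = 2.9706

2.9706


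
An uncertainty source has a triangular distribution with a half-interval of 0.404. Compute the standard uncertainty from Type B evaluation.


u_B = half_width / sqrt(6)
u_B = 0.404 / 2.4494897
u_B = 0.1649

0.1649


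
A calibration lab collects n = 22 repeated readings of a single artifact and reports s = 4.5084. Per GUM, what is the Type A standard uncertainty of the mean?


u_A = s / sqrt(n)
u_A = 4.5084 / sqrt(22)
u_A = 4.5084 / 4.6904158
u_A = 0.9612

0.9612


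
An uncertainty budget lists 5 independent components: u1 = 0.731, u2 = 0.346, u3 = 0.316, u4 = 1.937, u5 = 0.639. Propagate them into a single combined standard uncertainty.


uc = sqrt(0.731^2 + 0.346^2 + 0.316^2 + 1.937^2 + 0.639^2)
uc = sqrt(4.914223)
uc = 2.2168

2.2168


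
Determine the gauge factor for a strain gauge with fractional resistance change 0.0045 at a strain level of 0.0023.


GF = (dR/R) / epsilon
= 0.0045 / 0.0023
= 1.9565

1.9565


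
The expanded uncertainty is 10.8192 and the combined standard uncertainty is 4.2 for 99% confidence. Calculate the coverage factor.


k = U / uc
k = 10.8192 / 4.2
k = 2.576

2.576


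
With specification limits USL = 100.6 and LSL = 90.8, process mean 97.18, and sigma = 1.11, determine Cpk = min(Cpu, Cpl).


Cpu = (USL - mean) / (3*sigma) = (100.6 - 97.18) / (3*1.11) = 1.0270
Cpl = (mean - LSL) / (3*sigma) = (97.18 - 90.8) / (3*1.11) = 1.9159
Cpk = min(Cpu, Cpl) = 1.0270

1.0270


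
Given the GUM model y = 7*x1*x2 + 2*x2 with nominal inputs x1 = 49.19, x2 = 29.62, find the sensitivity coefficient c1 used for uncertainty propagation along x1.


y = 7*x1*x2 + 2*x2
dy/dx1 = 7*x2
Evaluate at x2 = 29.62: c1 = 7 * 29.62
c1 = 207.3400

207.3400


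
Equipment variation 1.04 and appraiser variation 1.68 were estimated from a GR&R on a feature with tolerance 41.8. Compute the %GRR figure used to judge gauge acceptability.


GRR = sqrt(EV^2 + AV^2) = sqrt(1.04^2 + 1.68^2) = 1.9758542
%GRR = GRR / tol * 100 = 1.9758542 / 41.8 * 100
%GRR = 4.7269

4.7269


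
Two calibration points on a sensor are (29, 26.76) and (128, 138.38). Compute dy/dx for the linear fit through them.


slope = (y2 - y1) / (x2 - x1)
= (138.38 - 26.76) / (128 - 29)
= 111.6200 / 99
= 1.1275

1.1275


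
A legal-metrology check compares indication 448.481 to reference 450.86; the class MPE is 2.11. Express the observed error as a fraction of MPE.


e = indication - reference = 448.481 - 450.86 = -2.3790
|e| = 2.3790
ratio = |e| / MPE = 2.3790 / 2.11
ratio = 1.1275

1.1275


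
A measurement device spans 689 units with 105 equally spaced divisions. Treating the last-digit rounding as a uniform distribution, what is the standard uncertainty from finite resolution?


resolution = range / divisions
resolution = 689 / 105 = 6.5619048
u_res = resolution / (2*sqrt(3))
u_res = 6.5619048 / 3.4641016
u_res = 1.8943

1.8943


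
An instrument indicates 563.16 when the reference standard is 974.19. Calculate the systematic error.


Systematic error = measured - true
= 563.16 - 974.19
= -411.0300

-411.0300


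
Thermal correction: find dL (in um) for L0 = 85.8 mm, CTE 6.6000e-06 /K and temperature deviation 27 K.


dL = L * alpha * dT
= 85.8 * 6.6000e-06 * 27
= 0.0152896 mm
dL_um = 0.0152896 * 1000 = 15.2896 um

15.2896


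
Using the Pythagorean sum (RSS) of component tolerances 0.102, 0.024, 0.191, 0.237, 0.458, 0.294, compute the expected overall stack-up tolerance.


RSS = sqrt(0.102^2 + 0.024^2 + 0.191^2 + 0.237^2 + 0.458^2 + 0.294^2)
= sqrt(0.39983)
= 0.6323

0.6323


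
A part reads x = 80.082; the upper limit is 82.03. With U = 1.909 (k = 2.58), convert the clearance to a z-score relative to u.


u = U / k = 1.909 / 2.58 = 0.73992248
margin = |USL - x| = |82.03 - 80.082| = 1.948
z = margin / u = 1.948 / 0.73992248
z = 2.6327

2.6327


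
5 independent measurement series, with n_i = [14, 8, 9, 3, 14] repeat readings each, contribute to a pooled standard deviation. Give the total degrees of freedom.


nu = sum_i (n_i - 1)
nu = ((14 - 1) + (8 - 1) + (9 - 1) + (3 - 1) + (14 - 1))
nu = 13 + 7 + 8 + 2 + 13
nu = 43

43


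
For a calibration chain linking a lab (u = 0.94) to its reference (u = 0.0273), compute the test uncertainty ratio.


TUR = u_lab / u_ref
= 0.94 / 0.0273
= 34.4322

34.4322


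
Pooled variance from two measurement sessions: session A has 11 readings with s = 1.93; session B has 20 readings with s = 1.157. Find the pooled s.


s_p = sqrt(((n1-1)*s1^2 + (n2-1)*s2^2) / (n1+n2-2))
numerator = (11-1)*1.93^2 + (20-1)*1.157^2 = 37.249 + 25.434331 = 62.683331
denominator = 11 + 20 - 2 = 29
s_p^2 = 62.683331 / 29 = 2.1614942
s_p = sqrt(2.1614942) = 1.4702

1.4702


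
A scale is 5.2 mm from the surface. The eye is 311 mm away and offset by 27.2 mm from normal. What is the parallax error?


error = h * offset / d
= 5.2 * 27.2 / 311
= 0.4548

0.4548


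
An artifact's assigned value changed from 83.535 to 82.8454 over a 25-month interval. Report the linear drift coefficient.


rate = (v2 - v1) / months
= (82.8454 - 83.535) / 25
= -0.6896 / 25
= -0.0276

-0.0276


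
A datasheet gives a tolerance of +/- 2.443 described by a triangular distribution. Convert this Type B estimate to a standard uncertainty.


u_B = half_width / sqrt(6)
u_B = 2.443 / 2.4494897
u_B = 0.9974

0.9974


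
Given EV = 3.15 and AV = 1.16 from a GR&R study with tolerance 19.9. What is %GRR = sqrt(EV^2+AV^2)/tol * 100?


GRR = sqrt(EV^2 + AV^2) = sqrt(3.15^2 + 1.16^2) = 3.3567991
%GRR = GRR / tol * 100 = 3.3567991 / 19.9 * 100
%GRR = 16.8683

16.8683


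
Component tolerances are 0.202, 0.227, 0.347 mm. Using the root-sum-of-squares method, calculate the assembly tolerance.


RSS = sqrt(0.202^2 + 0.227^2 + 0.347^2)
= sqrt(0.212742)
= 0.4612

0.4612


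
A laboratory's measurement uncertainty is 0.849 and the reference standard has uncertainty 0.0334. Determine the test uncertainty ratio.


TUR = u_lab / u_ref
= 0.849 / 0.0334
= 25.4192

25.4192


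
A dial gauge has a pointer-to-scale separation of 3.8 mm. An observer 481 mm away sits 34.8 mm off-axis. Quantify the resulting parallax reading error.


error = h * offset / d
= 3.8 * 34.8 / 481
= 0.2749

0.2749


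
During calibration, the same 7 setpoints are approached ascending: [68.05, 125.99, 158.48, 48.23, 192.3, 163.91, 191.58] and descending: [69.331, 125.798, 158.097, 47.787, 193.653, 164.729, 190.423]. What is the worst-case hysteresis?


|68.05 - 69.331| = 1.2810
|125.99 - 125.798| = 0.1920
|158.48 - 158.097| = 0.3830
|48.23 - 47.787| = 0.4430
|192.3 - 193.653| = 1.3530
|163.91 - 164.729| = 0.8190
|191.58 - 190.423| = 1.1570
hysteresis = max(diffs) = 1.3530

1.3530


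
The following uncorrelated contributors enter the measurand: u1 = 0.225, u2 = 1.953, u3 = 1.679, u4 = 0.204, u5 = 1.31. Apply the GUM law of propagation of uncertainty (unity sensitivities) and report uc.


uc = sqrt(0.225^2 + 1.953^2 + 1.679^2 + 0.204^2 + 1.31^2)
uc = sqrt(8.441591)
uc = 2.9054

2.9054


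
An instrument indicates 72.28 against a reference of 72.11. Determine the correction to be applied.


Correction = standard - reading
= 72.11 - 72.28
= -0.1700

-0.1700


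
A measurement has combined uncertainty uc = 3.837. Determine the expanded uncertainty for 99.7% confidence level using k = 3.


U = k * uc
U = 3 * 3.837
U = 11.5110

11.5110


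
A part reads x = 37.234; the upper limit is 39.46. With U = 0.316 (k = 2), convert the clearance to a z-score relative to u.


u = U / k = 0.316 / 2 = 0.158
margin = |USL - x| = |39.46 - 37.234| = 2.226
z = margin / u = 2.226 / 0.158
z = 14.0886

14.0886


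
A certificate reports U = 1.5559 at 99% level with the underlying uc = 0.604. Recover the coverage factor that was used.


k = U / uc
k = 1.5559 / 0.604
k = 2.576

2.576


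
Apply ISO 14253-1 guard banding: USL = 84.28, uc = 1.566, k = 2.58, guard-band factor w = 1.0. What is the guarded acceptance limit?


U = k * uc = 2.58 * 1.566 = 4.04028
guard band g = w * U = 1.0 * 4.04028 = 4.04028
AL = USL - g = 84.28 - 4.04028
AL = 80.2397

80.2397


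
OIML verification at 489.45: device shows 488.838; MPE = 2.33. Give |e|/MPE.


e = indication - reference = 488.838 - 489.45 = -0.6120
|e| = 0.6120
ratio = |e| / MPE = 0.6120 / 2.33
ratio = 0.2627

0.2627


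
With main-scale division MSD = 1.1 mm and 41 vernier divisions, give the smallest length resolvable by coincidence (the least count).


LC = MSD / n_div
= 1.1 / 41
= 0.0268

0.0268


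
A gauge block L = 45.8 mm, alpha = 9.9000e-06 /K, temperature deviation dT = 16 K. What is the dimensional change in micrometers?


dL = L * alpha * dT
= 45.8 * 9.9000e-06 * 16
= 0.0072547 mm
dL_um = 0.0072547 * 1000 = 7.2547 um

7.2547


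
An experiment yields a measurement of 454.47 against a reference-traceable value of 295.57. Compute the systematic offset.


Systematic error = measured - true
= 454.47 - 295.57
= 158.9000

158.9000


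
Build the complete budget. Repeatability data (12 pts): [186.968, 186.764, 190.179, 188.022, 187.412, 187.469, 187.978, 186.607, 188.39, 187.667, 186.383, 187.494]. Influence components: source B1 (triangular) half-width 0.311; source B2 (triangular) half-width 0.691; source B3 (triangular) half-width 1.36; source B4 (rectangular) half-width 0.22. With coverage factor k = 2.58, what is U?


mean = (186.968 + 186.764 + 190.179 + 188.022 + 187.412 + 187.469 + 187.978 + 186.607 + 188.39 + 187.667 + 186.383 + 187.494) / 12 = 187.6110833
s = sqrt(sum((x - mean)^2)/(n-1)) = 1.010334
u_A = s / sqrt(n) = 1.010334 / sqrt(12) = 0.2916583
u_B1 = 0.311 / sqrt(6) = 0.12696522
u_B2 = 0.691 / sqrt(6) = 0.28209957
u_B3 = 1.36 / sqrt(6) = 0.55521768
u_B4 = 0.22 / sqrt(3) = 0.12701706
uc = sqrt(0.2916583^2 + 0.12696522^2 + 0.28209957^2 + 0.55521768^2 + 0.12701706^2) = 0.71074954
U = k * uc = 2.58 * 0.71074954
U = 1.8337

1.8337


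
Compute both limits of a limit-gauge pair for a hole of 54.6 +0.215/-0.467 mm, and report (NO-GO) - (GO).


GO = nominal - lower_tol (smallest hole = maximum material condition)
GO = 54.6 - 0.467 = 54.133
NO-GO = nominal + upper_tol (largest hole = least material condition)
NO-GO = 54.6 + 0.215 = 54.815
spread = NO-GO - GO = 54.815 - 54.133 = 0.6820

0.6820


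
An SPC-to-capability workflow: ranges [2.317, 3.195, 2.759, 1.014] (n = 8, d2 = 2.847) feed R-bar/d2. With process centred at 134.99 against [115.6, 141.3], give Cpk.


R_bar = (2.317 + 3.195 + 2.759 + 1.014) / 4 = 2.32125
sigma = R_bar / d2 = 2.32125 / 2.847 = 0.81533193
Cp = (USL - LSL)/(6*sigma) = (141.3 - 115.6)/(6*0.81533193) = 5.2535
Cpu = (141.3 - 134.99)/(3*0.81533193) = 2.5797
Cpl = (134.99 - 115.6)/(3*0.81533193) = 7.9272
Cpk = min(Cpu, Cpl) = 2.5797

2.5797


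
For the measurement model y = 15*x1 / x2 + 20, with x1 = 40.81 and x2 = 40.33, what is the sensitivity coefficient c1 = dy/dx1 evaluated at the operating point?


y = 15*x1 / x2 + 20
dy/dx1 = 15/x2
Evaluate at x2 = 40.33: c1 = 15 / 40.33
c1 = 0.3719

0.3719


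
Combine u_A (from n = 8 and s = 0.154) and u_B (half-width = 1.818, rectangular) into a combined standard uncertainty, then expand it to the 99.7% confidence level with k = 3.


u_A = s / sqrt(n) = 0.154 / sqrt(8) = 0.054447222
u_B = half_width / sqrt(3) = 1.818 / sqrt(3) = 1.0496228
uc = sqrt(u_A^2 + u_B^2) = sqrt(0.054447222^2 + 1.0496228^2) = 1.051034
U = k * uc = 3 * 1.051034
U = 3.1531

3.1531


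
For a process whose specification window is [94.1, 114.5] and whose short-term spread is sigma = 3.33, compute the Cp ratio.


Cp = (USL - LSL) / (6 * sigma)
= (114.5 - 94.1) / (6 * 3.33)
= 20.4000 / 19.9800
= 1.0210

1.0210


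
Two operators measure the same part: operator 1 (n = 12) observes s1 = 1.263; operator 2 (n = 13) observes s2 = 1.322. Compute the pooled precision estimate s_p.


s_p = sqrt(((n1-1)*s1^2 + (n2-1)*s2^2) / (n1+n2-2))
numerator = (12-1)*1.263^2 + (13-1)*1.322^2 = 17.546859 + 20.972208 = 38.519067
denominator = 12 + 13 - 2 = 23
s_p^2 = 38.519067 / 23 = 1.674742
s_p = sqrt(1.674742) = 1.2941

1.2941


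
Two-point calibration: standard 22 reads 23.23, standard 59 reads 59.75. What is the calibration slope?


slope = (y2 - y1) / (x2 - x1)
= (59.75 - 23.23) / (59 - 22)
= 36.5200 / 37
= 0.9870

0.9870


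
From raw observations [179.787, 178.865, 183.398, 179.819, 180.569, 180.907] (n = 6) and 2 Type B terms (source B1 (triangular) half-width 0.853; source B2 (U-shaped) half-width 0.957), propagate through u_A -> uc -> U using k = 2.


mean = (179.787 + 178.865 + 183.398 + 179.819 + 180.569 + 180.907) / 6 = 180.5575
s = sqrt(sum((x - mean)^2)/(n-1)) = 1.561687
u_A = s / sqrt(n) = 1.561687 / sqrt(6) = 0.63755605
u_B1 = 0.853 / sqrt(6) = 0.34823579
u_B2 = 0.957 / sqrt(2) = 0.67670119
uc = sqrt(0.63755605^2 + 0.34823579^2 + 0.67670119^2) = 0.99280934
U = k * uc = 2 * 0.99280934
U = 1.9856

1.9856


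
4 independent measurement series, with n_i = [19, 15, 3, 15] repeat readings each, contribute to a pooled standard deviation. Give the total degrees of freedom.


nu = sum_i (n_i - 1)
nu = ((19 - 1) + (15 - 1) + (3 - 1) + (15 - 1))
nu = 18 + 14 + 2 + 14
nu = 48

48


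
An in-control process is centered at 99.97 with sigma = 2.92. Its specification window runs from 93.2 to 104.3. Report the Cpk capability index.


Cpu = (USL - mean) / (3*sigma) = (104.3 - 99.97) / (3*2.92) = 0.4943
Cpl = (mean - LSL) / (3*sigma) = (99.97 - 93.2) / (3*2.92) = 0.7728
Cpk = min(Cpu, Cpl) = 0.4943

0.4943


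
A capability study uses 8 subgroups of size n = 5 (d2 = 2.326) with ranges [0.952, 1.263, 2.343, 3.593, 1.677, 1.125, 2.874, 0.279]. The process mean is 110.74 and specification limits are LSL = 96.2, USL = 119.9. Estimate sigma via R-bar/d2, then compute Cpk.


R_bar = (0.952 + 1.263 + 2.343 + 3.593 + 1.677 + 1.125 + 2.874 + 0.279) / 8 = 1.76325
sigma = R_bar / d2 = 1.76325 / 2.326 = 0.75806105
Cp = (USL - LSL)/(6*sigma) = (119.9 - 96.2)/(6*0.75806105) = 5.2107
Cpu = (119.9 - 110.74)/(3*0.75806105) = 4.0278
Cpl = (110.74 - 96.2)/(3*0.75806105) = 6.3935
Cpk = min(Cpu, Cpl) = 4.0278

4.0278


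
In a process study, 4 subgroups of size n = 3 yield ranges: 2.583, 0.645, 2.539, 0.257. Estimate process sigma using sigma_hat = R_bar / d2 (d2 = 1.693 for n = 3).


R_bar = (2.583 + 0.645 + 2.539 + 0.257) / 4
R_bar = 6.024 / 4 = 1.506
sigma_hat = R_bar / d2 = 1.506 / 1.693 = 0.8895

0.8895


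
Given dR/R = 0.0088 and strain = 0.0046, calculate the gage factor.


GF = (dR/R) / epsilon
= 0.0088 / 0.0046
= 1.9130

1.9130


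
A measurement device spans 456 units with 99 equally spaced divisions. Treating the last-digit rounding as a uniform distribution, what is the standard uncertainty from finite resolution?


resolution = range / divisions
resolution = 456 / 99 = 4.6060606
u_res = resolution / (2*sqrt(3))
u_res = 4.6060606 / 3.4641016
u_res = 1.3297

1.3297


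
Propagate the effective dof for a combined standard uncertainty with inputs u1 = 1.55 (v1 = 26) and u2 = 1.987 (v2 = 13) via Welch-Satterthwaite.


uc = sqrt(u1^2 + u2^2) = sqrt(1.55^2 + 1.987^2) = 2.5200534
v_eff = uc^4 / (u1^4/v1 + u2^4/v2)
= 2.5200534^4 / (1.55^4/26 + 1.987^4/13)
= 40.330999 / 1.4210801
v_eff = 28.3805

28.3805


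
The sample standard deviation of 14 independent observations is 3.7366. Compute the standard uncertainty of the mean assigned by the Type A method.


u_A = s / sqrt(n)
u_A = 3.7366 / sqrt(14)
u_A = 3.7366 / 3.7416574
u_A = 0.9986

0.9986


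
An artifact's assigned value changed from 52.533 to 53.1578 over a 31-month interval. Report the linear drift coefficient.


rate = (v2 - v1) / months
= (53.1578 - 52.533) / 31
= 0.6248 / 31
= 0.0202

0.0202


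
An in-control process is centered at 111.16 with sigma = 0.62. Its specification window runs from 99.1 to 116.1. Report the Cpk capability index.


Cpu = (USL - mean) / (3*sigma) = (116.1 - 111.16) / (3*0.62) = 2.6559
Cpl = (mean - LSL) / (3*sigma) = (111.16 - 99.1) / (3*0.62) = 6.4839
Cpk = min(Cpu, Cpl) = 2.6559

2.6559


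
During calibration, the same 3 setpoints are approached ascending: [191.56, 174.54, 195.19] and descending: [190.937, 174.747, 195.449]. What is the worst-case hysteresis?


|191.56 - 190.937| = 0.6230
|174.54 - 174.747| = 0.2070
|195.19 - 195.449| = 0.2590
hysteresis = max(diffs) = 0.6230

0.6230


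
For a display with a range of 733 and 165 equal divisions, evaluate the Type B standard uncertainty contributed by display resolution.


resolution = range / divisions
resolution = 733 / 165 = 4.4424242
u_res = resolution / (2*sqrt(3))
u_res = 4.4424242 / 3.4641016
u_res = 1.2824

1.2824


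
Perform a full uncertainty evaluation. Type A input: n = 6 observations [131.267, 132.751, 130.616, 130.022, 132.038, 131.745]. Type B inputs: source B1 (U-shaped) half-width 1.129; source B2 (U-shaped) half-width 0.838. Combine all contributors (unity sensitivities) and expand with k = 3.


mean = (131.267 + 132.751 + 130.616 + 130.022 + 132.038 + 131.745) / 6 = 131.4065
s = sqrt(sum((x - mean)^2)/(n-1)) = 0.98815439
u_A = s / sqrt(n) = 0.98815439 / sqrt(6) = 0.40341234
u_B1 = 1.129 / sqrt(2) = 0.79832356
u_B2 = 0.838 / sqrt(2) = 0.59255548
uc = sqrt(0.40341234^2 + 0.79832356^2 + 0.59255548^2) = 1.0729324
U = k * uc = 3 * 1.0729324
U = 3.2188

3.2188


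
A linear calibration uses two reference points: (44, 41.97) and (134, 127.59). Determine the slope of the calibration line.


slope = (y2 - y1) / (x2 - x1)
= (127.59 - 41.97) / (134 - 44)
= 85.6200 / 90
= 0.9513

0.9513


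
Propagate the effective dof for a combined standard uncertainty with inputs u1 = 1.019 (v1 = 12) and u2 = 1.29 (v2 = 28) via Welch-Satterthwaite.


uc = sqrt(u1^2 + u2^2) = sqrt(1.019^2 + 1.29^2) = 1.6439164
v_eff = uc^4 / (u1^4/v1 + u2^4/v2)
= 1.6439164^4 / (1.019^4/12 + 1.29^4/28)
= 7.3032962 / 0.18875049
v_eff = 38.6929

38.6929


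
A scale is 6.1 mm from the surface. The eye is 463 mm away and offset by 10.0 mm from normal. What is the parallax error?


error = h * offset / d
= 6.1 * 10.0 / 463
= 0.1317

0.1317


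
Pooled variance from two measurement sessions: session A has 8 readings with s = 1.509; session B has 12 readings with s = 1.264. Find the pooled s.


s_p = sqrt(((n1-1)*s1^2 + (n2-1)*s2^2) / (n1+n2-2))
numerator = (8-1)*1.509^2 + (12-1)*1.264^2 = 15.939567 + 17.574656 = 33.514223
denominator = 8 + 12 - 2 = 18
s_p^2 = 33.514223 / 18 = 1.8619013
s_p = sqrt(1.8619013) = 1.3645

1.3645


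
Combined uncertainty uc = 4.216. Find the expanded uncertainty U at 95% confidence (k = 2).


U = k * uc
U = 2 * 4.216
U = 8.4320

8.4320


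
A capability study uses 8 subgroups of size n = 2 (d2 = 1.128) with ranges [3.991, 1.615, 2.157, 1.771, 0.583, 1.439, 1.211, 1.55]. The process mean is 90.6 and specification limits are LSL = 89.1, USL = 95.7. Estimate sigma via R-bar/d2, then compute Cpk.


R_bar = (3.991 + 1.615 + 2.157 + 1.771 + 0.583 + 1.439 + 1.211 + 1.55) / 8 = 1.789625
sigma = R_bar / d2 = 1.789625 / 1.128 = 1.586547
Cp = (USL - LSL)/(6*sigma) = (95.7 - 89.1)/(6*1.586547) = 0.6933
Cpu = (95.7 - 90.6)/(3*1.586547) = 1.0715
Cpl = (90.6 - 89.1)/(3*1.586547) = 0.3151
Cpk = min(Cpu, Cpl) = 0.3151

0.3151


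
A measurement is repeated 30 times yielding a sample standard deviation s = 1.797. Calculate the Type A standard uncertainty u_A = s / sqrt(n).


u_A = s / sqrt(n)
u_A = 1.797 / sqrt(30)
u_A = 1.797 / 5.4772256
u_A = 0.3281

0.3281


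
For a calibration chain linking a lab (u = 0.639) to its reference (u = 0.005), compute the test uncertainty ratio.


TUR = u_lab / u_ref
= 0.639 / 0.005
= 127.8000

127.8000


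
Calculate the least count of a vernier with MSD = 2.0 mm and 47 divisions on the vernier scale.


LC = MSD / n_div
= 2.0 / 47
= 0.0426

0.0426


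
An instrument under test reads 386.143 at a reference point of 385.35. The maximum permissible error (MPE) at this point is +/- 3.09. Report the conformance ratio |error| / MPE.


e = indication - reference = 386.143 - 385.35 = 0.7930
|e| = 0.7930
ratio = |e| / MPE = 0.7930 / 3.09
ratio = 0.2566

0.2566


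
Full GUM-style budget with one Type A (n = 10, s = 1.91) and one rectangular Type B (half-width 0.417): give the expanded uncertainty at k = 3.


u_A = s / sqrt(n) = 1.91 / sqrt(10) = 0.60399503
u_B = half_width / sqrt(3) = 0.417 / sqrt(3) = 0.24075506
uc = sqrt(u_A^2 + u_B^2) = sqrt(0.60399503^2 + 0.24075506^2) = 0.65020996
U = k * uc = 3 * 0.65020996
U = 1.9506

1.9506


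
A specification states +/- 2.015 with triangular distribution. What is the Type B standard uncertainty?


u_B = half_width / sqrt(6)
u_B = 2.015 / 2.4494897
u_B = 0.8226

0.8226


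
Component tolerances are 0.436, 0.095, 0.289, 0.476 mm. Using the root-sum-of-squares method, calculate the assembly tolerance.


RSS = sqrt(0.436^2 + 0.095^2 + 0.289^2 + 0.476^2)
= sqrt(0.509218)
= 0.7136

0.7136


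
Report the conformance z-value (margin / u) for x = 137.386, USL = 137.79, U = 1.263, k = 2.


u = U / k = 1.263 / 2 = 0.6315
margin = |USL - x| = |137.79 - 137.386| = 0.404
z = margin / u = 0.404 / 0.6315
z = 0.6397

0.6397


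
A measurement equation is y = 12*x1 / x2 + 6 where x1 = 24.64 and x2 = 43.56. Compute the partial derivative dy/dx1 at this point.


y = 12*x1 / x2 + 6
dy/dx1 = 12/x2
Evaluate at x2 = 43.56: c1 = 12 / 43.56
c1 = 0.2755

0.2755


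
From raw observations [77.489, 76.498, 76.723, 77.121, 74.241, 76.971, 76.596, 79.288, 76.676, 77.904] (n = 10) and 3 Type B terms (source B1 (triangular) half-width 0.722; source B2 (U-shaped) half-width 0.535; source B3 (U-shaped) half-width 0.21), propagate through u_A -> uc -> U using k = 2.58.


mean = (77.489 + 76.498 + 76.723 + 77.121 + 74.241 + 76.971 + 76.596 + 79.288 + 76.676 + 77.904) / 10 = 76.9507
s = sqrt(sum((x - mean)^2)/(n-1)) = 1.2689219
u_A = s / sqrt(n) = 1.2689219 / sqrt(10) = 0.40126834
u_B1 = 0.722 / sqrt(6) = 0.29475527
u_B2 = 0.535 / sqrt(2) = 0.37830213
u_B3 = 0.21 / sqrt(2) = 0.14849242
uc = sqrt(0.40126834^2 + 0.29475527^2 + 0.37830213^2 + 0.14849242^2) = 0.64269701
U = k * uc = 2.58 * 0.64269701
U = 1.6582

1.6582


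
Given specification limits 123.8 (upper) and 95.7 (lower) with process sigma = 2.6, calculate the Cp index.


Cp = (USL - LSL) / (6 * sigma)
= (123.8 - 95.7) / (6 * 2.6)
= 28.1000 / 15.6000
= 1.8013

1.8013


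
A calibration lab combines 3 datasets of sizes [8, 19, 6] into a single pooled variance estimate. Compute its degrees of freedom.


nu = sum_i (n_i - 1)
nu = ((8 - 1) + (19 - 1) + (6 - 1))
nu = 7 + 18 + 5
nu = 30

30


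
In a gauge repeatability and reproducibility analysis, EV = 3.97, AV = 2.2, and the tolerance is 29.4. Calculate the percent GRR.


GRR = sqrt(EV^2 + AV^2) = sqrt(3.97^2 + 2.2^2) = 4.5388214
%GRR = GRR / tol * 100 = 4.5388214 / 29.4 * 100
%GRR = 15.4382

15.4382


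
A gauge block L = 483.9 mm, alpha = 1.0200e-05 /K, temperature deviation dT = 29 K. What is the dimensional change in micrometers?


dL = L * alpha * dT
= 483.9 * 1.0200e-05 * 29
= 0.1431376 mm
dL_um = 0.1431376 * 1000 = 143.1376 um

143.1376


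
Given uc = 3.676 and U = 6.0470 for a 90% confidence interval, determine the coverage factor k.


k = U / uc
k = 6.0470 / 3.676
k = 1.645

1.645


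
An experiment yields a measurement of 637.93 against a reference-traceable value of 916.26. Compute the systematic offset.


Systematic error = measured - true
= 637.93 - 916.26
= -278.3300

-278.3300


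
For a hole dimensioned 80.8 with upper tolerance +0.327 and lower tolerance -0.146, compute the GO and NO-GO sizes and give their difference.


GO = nominal - lower_tol (smallest hole = maximum material condition)
GO = 80.8 - 0.146 = 80.654
NO-GO = nominal + upper_tol (largest hole = least material condition)
NO-GO = 80.8 + 0.327 = 81.127
spread = NO-GO - GO = 81.127 - 80.654 = 0.4730

0.4730


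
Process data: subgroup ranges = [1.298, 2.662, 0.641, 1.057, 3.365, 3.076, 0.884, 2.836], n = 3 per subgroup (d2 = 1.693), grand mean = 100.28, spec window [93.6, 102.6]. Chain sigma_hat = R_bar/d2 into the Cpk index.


R_bar = (1.298 + 2.662 + 0.641 + 1.057 + 3.365 + 3.076 + 0.884 + 2.836) / 8 = 1.977375
sigma = R_bar / d2 = 1.977375 / 1.693 = 1.1679711
Cp = (USL - LSL)/(6*sigma) = (102.6 - 93.6)/(6*1.1679711) = 1.2843
Cpu = (102.6 - 100.28)/(3*1.1679711) = 0.6621
Cpl = (100.28 - 93.6)/(3*1.1679711) = 1.9064
Cpk = min(Cpu, Cpl) = 0.6621

0.6621


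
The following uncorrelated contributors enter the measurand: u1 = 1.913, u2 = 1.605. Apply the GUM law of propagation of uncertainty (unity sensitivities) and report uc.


uc = sqrt(1.913^2 + 1.605^2)
uc = sqrt(6.235594)
uc = 2.4971

2.4971


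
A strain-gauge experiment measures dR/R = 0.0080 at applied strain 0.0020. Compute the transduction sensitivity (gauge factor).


GF = (dR/R) / epsilon
= 0.0080 / 0.0020
= 4.0000

4.0000


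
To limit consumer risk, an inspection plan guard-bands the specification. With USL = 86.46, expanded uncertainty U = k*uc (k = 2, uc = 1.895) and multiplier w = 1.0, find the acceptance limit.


U = k * uc = 2 * 1.895 = 3.79
guard band g = w * U = 1.0 * 3.79 = 3.79
AL = USL - g = 86.46 - 3.79
AL = 82.6700

82.6700


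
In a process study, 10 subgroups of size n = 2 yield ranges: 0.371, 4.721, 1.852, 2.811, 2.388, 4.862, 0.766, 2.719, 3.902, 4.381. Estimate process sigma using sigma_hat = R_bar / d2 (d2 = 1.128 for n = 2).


R_bar = (0.371 + 4.721 + 1.852 + 2.811 + 2.388 + 4.862 + 0.766 + 2.719 + 3.902 + 4.381) / 10
R_bar = 28.773 / 10 = 2.8773
sigma_hat = R_bar / d2 = 2.8773 / 1.128 = 2.5508

2.5508


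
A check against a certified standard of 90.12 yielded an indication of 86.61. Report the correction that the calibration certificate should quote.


Correction = standard - reading
= 90.12 - 86.61
= 3.5100

3.5100


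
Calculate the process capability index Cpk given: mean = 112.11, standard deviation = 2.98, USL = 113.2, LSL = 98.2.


Cpu = (USL - mean) / (3*sigma) = (113.2 - 112.11) / (3*2.98) = 0.1219
Cpl = (mean - LSL) / (3*sigma) = (112.11 - 98.2) / (3*2.98) = 1.5559
Cpk = min(Cpu, Cpl) = 0.1219

0.1219


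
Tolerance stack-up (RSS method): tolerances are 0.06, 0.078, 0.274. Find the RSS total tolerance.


RSS = sqrt(0.06^2 + 0.078^2 + 0.274^2)
= sqrt(0.08476)
= 0.2911

0.2911


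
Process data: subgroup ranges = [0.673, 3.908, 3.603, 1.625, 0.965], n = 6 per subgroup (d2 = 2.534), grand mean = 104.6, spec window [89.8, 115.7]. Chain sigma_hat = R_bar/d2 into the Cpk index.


R_bar = (0.673 + 3.908 + 3.603 + 1.625 + 0.965) / 5 = 2.1548
sigma = R_bar / d2 = 2.1548 / 2.534 = 0.85035517
Cp = (USL - LSL)/(6*sigma) = (115.7 - 89.8)/(6*0.85035517) = 5.0763
Cpu = (115.7 - 104.6)/(3*0.85035517) = 4.3511
Cpl = (104.6 - 89.8)/(3*0.85035517) = 5.8015
Cpk = min(Cpu, Cpl) = 4.3511

4.3511


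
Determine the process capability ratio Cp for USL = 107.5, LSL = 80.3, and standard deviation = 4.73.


Cp = (USL - LSL) / (6 * sigma)
= (107.5 - 80.3) / (6 * 4.73)
= 27.2000 / 28.3800
= 0.9584

0.9584


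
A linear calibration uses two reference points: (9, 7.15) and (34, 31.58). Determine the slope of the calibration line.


slope = (y2 - y1) / (x2 - x1)
= (31.58 - 7.15) / (34 - 9)
= 24.4300 / 25
= 0.9772

0.9772


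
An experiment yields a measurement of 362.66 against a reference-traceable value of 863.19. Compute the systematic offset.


Systematic error = measured - true
= 362.66 - 863.19
= -500.5300

-500.5300


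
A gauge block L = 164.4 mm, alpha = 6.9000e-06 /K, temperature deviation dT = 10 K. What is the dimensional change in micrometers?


dL = L * alpha * dT
= 164.4 * 6.9000e-06 * 10
= 0.0113436 mm
dL_um = 0.0113436 * 1000 = 11.3436 um

11.3436


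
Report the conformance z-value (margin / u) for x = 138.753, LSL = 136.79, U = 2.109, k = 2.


u = U / k = 2.109 / 2 = 1.0545
margin = |LSL - x| = |136.79 - 138.753| = 1.963
z = margin / u = 1.963 / 1.0545
z = 1.8615

1.8615


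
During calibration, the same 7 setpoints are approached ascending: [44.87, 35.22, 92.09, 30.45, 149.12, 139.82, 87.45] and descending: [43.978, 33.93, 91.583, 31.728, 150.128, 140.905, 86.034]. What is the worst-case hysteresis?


|44.87 - 43.978| = 0.8920
|35.22 - 33.93| = 1.2900
|92.09 - 91.583| = 0.5070
|30.45 - 31.728| = 1.2780
|149.12 - 150.128| = 1.0080
|139.82 - 140.905| = 1.0850
|87.45 - 86.034| = 1.4160
hysteresis = max(diffs) = 1.4160

1.4160


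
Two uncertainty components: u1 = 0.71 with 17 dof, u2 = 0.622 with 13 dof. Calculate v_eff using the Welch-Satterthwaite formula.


uc = sqrt(u1^2 + u2^2) = sqrt(0.71^2 + 0.622^2) = 0.94391949
v_eff = uc^4 / (u1^4/v1 + u2^4/v2)
= 0.94391949^4 / (0.71^4/17 + 0.622^4/13)
= 0.79385249 / 0.026461835
v_eff = 29.9999

29.9999


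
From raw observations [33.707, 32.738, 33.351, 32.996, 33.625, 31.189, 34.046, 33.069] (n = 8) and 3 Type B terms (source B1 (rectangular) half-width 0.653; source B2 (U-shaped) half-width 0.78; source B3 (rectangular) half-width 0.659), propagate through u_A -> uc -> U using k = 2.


mean = (33.707 + 32.738 + 33.351 + 32.996 + 33.625 + 31.189 + 34.046 + 33.069) / 8 = 33.090125
s = sqrt(sum((x - mean)^2)/(n-1)) = 0.87798087
u_A = s / sqrt(n) = 0.87798087 / sqrt(8) = 0.31041311
u_B1 = 0.653 / sqrt(3) = 0.37700973
u_B2 = 0.78 / sqrt(2) = 0.55154329
u_B3 = 0.659 / sqrt(3) = 0.38047383
uc = sqrt(0.31041311^2 + 0.37700973^2 + 0.55154329^2 + 0.38047383^2) = 0.82912784
U = k * uc = 2 * 0.82912784
U = 1.6583

1.6583


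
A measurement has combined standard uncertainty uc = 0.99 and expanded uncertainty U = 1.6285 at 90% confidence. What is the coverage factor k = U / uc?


k = U / uc
k = 1.6285 / 0.99
k = 1.645

1.645


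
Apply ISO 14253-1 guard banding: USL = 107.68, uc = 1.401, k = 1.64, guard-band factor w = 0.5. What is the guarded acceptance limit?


U = k * uc = 1.64 * 1.401 = 2.29764
guard band g = w * U = 0.5 * 2.29764 = 1.14882
AL = USL - g = 107.68 - 1.14882
AL = 106.5312

106.5312


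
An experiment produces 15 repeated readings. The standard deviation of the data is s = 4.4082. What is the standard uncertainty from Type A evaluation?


u_A = s / sqrt(n)
u_A = 4.4082 / sqrt(15)
u_A = 4.4082 / 3.8729833
u_A = 1.1382

1.1382


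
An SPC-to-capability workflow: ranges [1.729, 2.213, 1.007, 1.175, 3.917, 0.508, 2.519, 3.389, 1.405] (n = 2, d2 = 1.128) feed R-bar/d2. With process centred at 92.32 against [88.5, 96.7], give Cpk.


R_bar = (1.729 + 2.213 + 1.007 + 1.175 + 3.917 + 0.508 + 2.519 + 3.389 + 1.405) / 9 = 1.9846667
sigma = R_bar / d2 = 1.9846667 / 1.128 = 1.7594563
Cp = (USL - LSL)/(6*sigma) = (96.7 - 88.5)/(6*1.7594563) = 0.7768
Cpu = (96.7 - 92.32)/(3*1.7594563) = 0.8298
Cpl = (92.32 - 88.5)/(3*1.7594563) = 0.7237
Cpk = min(Cpu, Cpl) = 0.7237

0.7237


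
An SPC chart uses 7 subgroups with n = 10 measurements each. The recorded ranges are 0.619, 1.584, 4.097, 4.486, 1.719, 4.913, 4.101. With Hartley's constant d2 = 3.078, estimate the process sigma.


R_bar = (0.619 + 1.584 + 4.097 + 4.486 + 1.719 + 4.913 + 4.101) / 7
R_bar = 21.519 / 7 = 3.0741429
sigma_hat = R_bar / d2 = 3.0741429 / 3.078 = 0.9987

0.9987


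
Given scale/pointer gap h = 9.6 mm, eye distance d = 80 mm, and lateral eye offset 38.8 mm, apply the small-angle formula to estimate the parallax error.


error = h * offset / d
= 9.6 * 38.8 / 80
= 4.6560

4.6560


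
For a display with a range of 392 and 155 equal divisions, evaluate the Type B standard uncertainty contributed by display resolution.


resolution = range / divisions
resolution = 392 / 155 = 2.5290323
u_res = resolution / (2*sqrt(3))
u_res = 2.5290323 / 3.4641016
u_res = 0.7301

0.7301


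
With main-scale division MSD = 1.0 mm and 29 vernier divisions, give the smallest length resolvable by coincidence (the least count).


LC = MSD / n_div
= 1.0 / 29
= 0.0345

0.0345


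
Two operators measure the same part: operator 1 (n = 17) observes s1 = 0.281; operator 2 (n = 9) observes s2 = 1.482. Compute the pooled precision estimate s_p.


s_p = sqrt(((n1-1)*s1^2 + (n2-1)*s2^2) / (n1+n2-2))
numerator = (17-1)*0.281^2 + (9-1)*1.482^2 = 1.263376 + 17.570592 = 18.833968
denominator = 17 + 9 - 2 = 24
s_p^2 = 18.833968 / 24 = 0.78474867
s_p = sqrt(0.78474867) = 0.8859

0.8859


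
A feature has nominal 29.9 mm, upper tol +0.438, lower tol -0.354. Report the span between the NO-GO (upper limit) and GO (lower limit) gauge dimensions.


GO = nominal - lower_tol (smallest hole = maximum material condition)
GO = 29.9 - 0.354 = 29.546
NO-GO = nominal + upper_tol (largest hole = least material condition)
NO-GO = 29.9 + 0.438 = 30.338
spread = NO-GO - GO = 30.338 - 29.546 = 0.7920

0.7920


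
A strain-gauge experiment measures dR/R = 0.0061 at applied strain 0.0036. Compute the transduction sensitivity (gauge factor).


GF = (dR/R) / epsilon
= 0.0061 / 0.0036
= 1.6944

1.6944


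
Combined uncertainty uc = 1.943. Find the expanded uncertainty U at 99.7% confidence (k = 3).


U = k * uc
U = 3 * 1.943
U = 5.8290

5.8290


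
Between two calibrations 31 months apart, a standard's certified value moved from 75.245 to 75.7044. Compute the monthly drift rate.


rate = (v2 - v1) / months
= (75.7044 - 75.245) / 31
= 0.4594 / 31
= 0.0148

0.0148


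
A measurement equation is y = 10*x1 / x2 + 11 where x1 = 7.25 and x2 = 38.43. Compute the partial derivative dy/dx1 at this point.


y = 10*x1 / x2 + 11
dy/dx1 = 10/x2
Evaluate at x2 = 38.43: c1 = 10 / 38.43
c1 = 0.2602

0.2602


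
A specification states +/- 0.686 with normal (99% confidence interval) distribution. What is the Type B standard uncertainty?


u_B = half_width / 2.576
u_B = 0.686 / 2.576
u_B = 0.2663

0.2663


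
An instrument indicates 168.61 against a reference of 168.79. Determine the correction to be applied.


Correction = standard - reading
= 168.79 - 168.61
= 0.1800

0.1800


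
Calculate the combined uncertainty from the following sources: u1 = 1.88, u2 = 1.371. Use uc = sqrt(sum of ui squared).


uc = sqrt(1.88^2 + 1.371^2)
uc = sqrt(5.414041)
uc = 2.3268

2.3268


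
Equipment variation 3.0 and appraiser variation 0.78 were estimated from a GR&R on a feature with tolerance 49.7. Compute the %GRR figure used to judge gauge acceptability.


GRR = sqrt(EV^2 + AV^2) = sqrt(3.0^2 + 0.78^2) = 3.0997419
%GRR = GRR / tol * 100 = 3.0997419 / 49.7 * 100
%GRR = 6.2369

6.2369


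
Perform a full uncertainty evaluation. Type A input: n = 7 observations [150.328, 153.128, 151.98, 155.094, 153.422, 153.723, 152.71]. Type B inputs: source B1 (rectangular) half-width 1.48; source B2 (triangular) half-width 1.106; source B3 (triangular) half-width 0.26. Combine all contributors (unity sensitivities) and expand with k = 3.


mean = (150.328 + 153.128 + 151.98 + 155.094 + 153.422 + 153.723 + 152.71) / 7 = 152.9121429
s = sqrt(sum((x - mean)^2)/(n-1)) = 1.4895237
u_A = s / sqrt(n) = 1.4895237 / sqrt(7) = 0.56298704
u_B1 = 1.48 / sqrt(3) = 0.8544784
u_B2 = 1.106 / sqrt(6) = 0.45152261
u_B3 = 0.26 / sqrt(6) = 0.10614456
uc = sqrt(0.56298704^2 + 0.8544784^2 + 0.45152261^2 + 0.10614456^2) = 1.1234888
U = k * uc = 3 * 1.1234888
U = 3.3705

3.3705


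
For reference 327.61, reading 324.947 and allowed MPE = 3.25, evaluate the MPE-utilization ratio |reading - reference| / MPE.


e = indication - reference = 324.947 - 327.61 = -2.6630
|e| = 2.6630
ratio = |e| / MPE = 2.6630 / 3.25
ratio = 0.8194

0.8194
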